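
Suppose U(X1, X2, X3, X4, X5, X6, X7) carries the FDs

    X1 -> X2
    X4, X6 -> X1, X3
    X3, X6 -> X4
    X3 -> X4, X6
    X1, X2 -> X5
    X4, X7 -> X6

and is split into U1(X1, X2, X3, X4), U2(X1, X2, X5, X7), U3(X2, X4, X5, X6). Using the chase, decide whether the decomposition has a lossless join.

No

Chase test. Columns are X1, X2, X3, X4, X5, X6, X7; row i has aⱼ where attribute j ∈ Ui, else bᵢⱼ.
Initial tableau (one row per fragment):
  row 1: a1 a2 a3 a4 b15 b16 b17
  row 2: a1 a2 b23 b24 a5 b26 a7
  row 3: b31 a2 b33 a4 a5 a6 b37
Rows 1 and 2 agree on X1, X2; apply X1, X2→X5 and equate their X5 entries.
No row becomes fully distinguished — the join is lossy.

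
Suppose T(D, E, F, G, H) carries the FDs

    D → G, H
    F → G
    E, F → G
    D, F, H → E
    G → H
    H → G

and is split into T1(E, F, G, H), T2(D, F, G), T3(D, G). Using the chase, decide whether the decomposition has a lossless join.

Chase test. Columns are D, E, F, G, H; row i has aⱼ where attribute j ∈ Ti, else bᵢⱼ.
Initial tableau (one row per fragment):
  row 1: b11 a2 a3 a4 a5
  row 2: a1 b22 a3 a4 b25
  row 3: a1 b32 b33 a4 b35
Rows 2 and 3 agree on D; apply D→G, H and equate their G, H entries.
Rows 1 and 2 agree on G; apply G→H and equate their H entries.
No row becomes fully distinguished — the join is lossy.

No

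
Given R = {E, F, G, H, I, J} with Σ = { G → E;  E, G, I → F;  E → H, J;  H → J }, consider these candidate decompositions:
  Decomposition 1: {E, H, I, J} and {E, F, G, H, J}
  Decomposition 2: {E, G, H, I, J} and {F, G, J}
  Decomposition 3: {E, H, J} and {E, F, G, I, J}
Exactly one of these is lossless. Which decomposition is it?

Decomposition 3

Decomposition 1: common = {E, H, J}, closure = {E, H, J} → lossy.
Decomposition 2: common = {G, J}, closure = {E, G, H, J} → lossy.
Decomposition 3: common = {E, J}, closure = {E, H, J} → lossless.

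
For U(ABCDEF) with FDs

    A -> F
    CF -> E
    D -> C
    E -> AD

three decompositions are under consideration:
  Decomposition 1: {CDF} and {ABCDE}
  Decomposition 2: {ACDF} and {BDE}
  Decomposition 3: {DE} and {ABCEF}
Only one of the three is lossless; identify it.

Decomposition 3

Decomposition 1: common = {CD}, closure = {CD} → lossy.
Decomposition 2: common = {D}, closure = {CD} → lossy.
Decomposition 3: common = {E}, closure = {ACDEF} → lossless.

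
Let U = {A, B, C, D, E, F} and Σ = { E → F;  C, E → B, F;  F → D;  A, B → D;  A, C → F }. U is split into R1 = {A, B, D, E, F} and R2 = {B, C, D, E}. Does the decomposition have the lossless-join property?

No

Common attributes: R1 ∩ R2 = {B, D, E}.
Closure of {B, D, E}: E → F applies, adding F. So (B, D, E)⁺ = {B, D, E, F}.
The closure contains neither all of R1 = {A, B, D, E, F} nor all of R2 = {B, C, D, E}, so the common attributes are not a superkey of either fragment. The join is lossy.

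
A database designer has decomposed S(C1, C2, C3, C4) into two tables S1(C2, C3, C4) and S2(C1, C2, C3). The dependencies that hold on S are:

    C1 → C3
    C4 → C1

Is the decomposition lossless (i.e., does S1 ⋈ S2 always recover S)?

Common attributes: S1 ∩ S2 = {C2, C3}.
No dependency enlarges {C2, C3}, so (C2, C3)⁺ = {C2, C3}.
The closure contains neither all of S1 = {C2, C3, C4} nor all of S2 = {C1, C2, C3}, so the common attributes are not a superkey of either fragment. The join is lossy.

No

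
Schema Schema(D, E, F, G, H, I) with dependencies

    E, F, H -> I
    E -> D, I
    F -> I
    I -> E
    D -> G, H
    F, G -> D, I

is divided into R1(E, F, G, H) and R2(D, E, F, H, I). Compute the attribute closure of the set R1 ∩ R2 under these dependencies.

R1 ∩ R2 = {E, F, H}.
E, F, H → I applies, adding I
E → D, I applies, adding D
D → G, H applies, adding G
Closure: {D, E, F, G, H, I}.

D, E, F, G, H, I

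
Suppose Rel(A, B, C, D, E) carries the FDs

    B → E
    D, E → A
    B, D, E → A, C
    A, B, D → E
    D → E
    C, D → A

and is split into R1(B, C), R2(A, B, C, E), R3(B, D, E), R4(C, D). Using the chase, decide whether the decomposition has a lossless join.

Chase test. Columns are A, B, C, D, E; row i has aⱼ where attribute j ∈ Ri, else bᵢⱼ.
Initial tableau (one row per fragment):
  row 1: b11 a2 a3 b14 b15
  row 2: a1 a2 a3 b24 a5
  row 3: b31 a2 b33 a4 a5
  row 4: b41 b42 a3 a4 b45
Rows 1 and 2 agree on B; apply B→E and equate their E entries.
Rows 3 and 4 agree on D; apply D→E and equate their E entries.
Rows 3 and 4 agree on D, E; apply D, E→A and equate their A entries.
No row becomes fully distinguished — the join is lossy.

No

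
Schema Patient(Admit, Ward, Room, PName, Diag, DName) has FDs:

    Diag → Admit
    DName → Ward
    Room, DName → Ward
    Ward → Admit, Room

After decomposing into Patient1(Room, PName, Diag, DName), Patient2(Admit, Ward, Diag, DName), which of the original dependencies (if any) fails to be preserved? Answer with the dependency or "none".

Ward → Admit, Room

Check Ward → Admit, Room: no single fragment contains all of {Admit, Ward, Room}, and the restricted closure of {Ward} across the fragments never reaches {Admit, Room}.
Diag → Admit is preserved.
DName → Ward is preserved.
Room, DName → Ward is preserved.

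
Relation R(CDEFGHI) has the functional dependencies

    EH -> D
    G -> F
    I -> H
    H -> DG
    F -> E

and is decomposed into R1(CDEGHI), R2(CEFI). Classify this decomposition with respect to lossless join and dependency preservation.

lossless but not dependency-preserving

Lossless test: (CEI)⁺ = {CDEFGHI}, which contains all of one fragment — lossless.
Dependency preservation: the restricted closure of {G} across the fragments never reaches {F}, so G → F cannot be enforced without a join — not preserved.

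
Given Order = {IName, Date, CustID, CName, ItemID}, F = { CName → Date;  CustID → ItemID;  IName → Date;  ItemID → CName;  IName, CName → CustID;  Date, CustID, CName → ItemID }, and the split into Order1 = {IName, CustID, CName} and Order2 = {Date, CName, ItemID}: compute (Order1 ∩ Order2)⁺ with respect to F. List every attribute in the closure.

Date, CName

Order1 ∩ Order2 = {CName}.
CName → Date applies, adding Date
Closure: {Date, CName}.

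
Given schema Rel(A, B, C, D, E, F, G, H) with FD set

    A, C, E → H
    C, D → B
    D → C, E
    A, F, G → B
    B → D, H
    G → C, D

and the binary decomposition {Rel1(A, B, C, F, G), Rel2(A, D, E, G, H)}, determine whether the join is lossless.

Common attributes: Rel1 ∩ Rel2 = {A, G}.
Closure of {A, G}: G → C, D applies, adding C, D; C, D → B applies, adding B; D → C, E applies, adding E; B → D, H applies, adding H. So (A, G)⁺ = {A, B, C, D, E, G, H}.
This closure contains every attribute of Rel2, so Rel1 ∩ Rel2 → Rel2. The join is lossless.

Yes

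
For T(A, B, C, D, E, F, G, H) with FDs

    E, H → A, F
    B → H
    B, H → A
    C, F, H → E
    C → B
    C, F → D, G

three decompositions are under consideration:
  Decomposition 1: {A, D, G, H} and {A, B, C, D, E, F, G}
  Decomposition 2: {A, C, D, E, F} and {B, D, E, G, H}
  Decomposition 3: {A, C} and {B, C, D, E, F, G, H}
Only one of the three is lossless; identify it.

Decomposition 3

Decomposition 1: common = {A, D, G}, closure = {A, D, G} → lossy.
Decomposition 2: common = {D, E}, closure = {D, E} → lossy.
Decomposition 3: common = {C}, closure = {A, B, C, H} → lossless.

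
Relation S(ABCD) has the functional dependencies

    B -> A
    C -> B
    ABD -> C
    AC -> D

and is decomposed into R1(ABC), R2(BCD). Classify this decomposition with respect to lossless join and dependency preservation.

lossless and dependency-preserving

Lossless test: (BC)⁺ = {ABCD}, which contains all of one fragment — lossless.
Dependency preservation: ABD → C; AC → D are not contained in any single fragment, but the restricted closure of each left-hand side across the fragments still reaches the right-hand side; the remaining FDs each lie inside some fragment. All dependencies are preserved.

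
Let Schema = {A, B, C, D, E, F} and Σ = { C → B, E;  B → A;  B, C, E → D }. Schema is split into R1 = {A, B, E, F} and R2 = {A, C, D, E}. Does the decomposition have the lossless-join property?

No

Common attributes: R1 ∩ R2 = {A, E}.
No dependency enlarges {A, E}, so (A, E)⁺ = {A, E}.
The closure contains neither all of R1 = {A, B, E, F} nor all of R2 = {A, C, D, E}, so the common attributes are not a superkey of either fragment. The join is lossy.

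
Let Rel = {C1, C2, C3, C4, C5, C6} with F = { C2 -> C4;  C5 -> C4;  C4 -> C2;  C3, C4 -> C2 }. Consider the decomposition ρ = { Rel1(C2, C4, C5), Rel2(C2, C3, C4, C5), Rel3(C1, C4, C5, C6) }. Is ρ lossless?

No

Chase test. Columns are C1, C2, C3, C4, C5, C6; row i has aⱼ where attribute j ∈ Reli, else bᵢⱼ.
Initial tableau (one row per fragment):
  row 1: b11 a2 b13 a4 a5 b16
  row 2: b21 a2 a3 a4 a5 b26
  row 3: a1 b32 b33 a4 a5 a6
Rows 1 and 3 agree on C4; apply C4→C2 and equate their C2 entries.
No row becomes fully distinguished — the join is lossy.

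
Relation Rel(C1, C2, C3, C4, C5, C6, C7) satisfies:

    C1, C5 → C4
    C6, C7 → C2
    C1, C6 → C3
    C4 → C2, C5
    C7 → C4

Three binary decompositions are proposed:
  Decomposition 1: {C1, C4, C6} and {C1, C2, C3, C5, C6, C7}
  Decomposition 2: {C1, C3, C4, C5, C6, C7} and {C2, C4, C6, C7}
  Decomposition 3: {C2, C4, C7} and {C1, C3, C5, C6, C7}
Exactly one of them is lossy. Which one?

Decomposition 1: common = {C1, C6}, closure = {C1, C3, C6} → lossy.
Decomposition 2: common = {C4, C6, C7}, closure = {C2, C4, C5, C6, C7} → lossless.
Decomposition 3: common = {C7}, closure = {C2, C4, C5, C7} → lossless.

Decomposition 1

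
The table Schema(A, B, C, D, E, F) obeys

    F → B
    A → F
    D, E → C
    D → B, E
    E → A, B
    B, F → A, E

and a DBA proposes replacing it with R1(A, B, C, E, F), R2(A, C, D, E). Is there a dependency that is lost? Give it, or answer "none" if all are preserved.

F → B lies within R1.
A → F lies within R1.
D, E → C lies within R2.
D → B, E: restricted closure across fragments reaches B, E.
E → A, B lies within R1.
B, F → A, E lies within R1.
Every dependency is enforceable on the fragments, so the decomposition is dependency-preserving.

none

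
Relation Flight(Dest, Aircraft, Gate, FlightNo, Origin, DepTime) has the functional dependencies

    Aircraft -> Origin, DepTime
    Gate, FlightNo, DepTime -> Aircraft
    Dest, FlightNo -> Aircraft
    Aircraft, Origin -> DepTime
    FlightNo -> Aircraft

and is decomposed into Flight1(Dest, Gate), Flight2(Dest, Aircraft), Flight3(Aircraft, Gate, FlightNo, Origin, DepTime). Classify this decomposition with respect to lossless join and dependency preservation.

lossy but dependency-preserving

Lossless test (chase): Rows 2 and 3 agree on Aircraft; apply Aircraft→Origin, DepTime and equate their Origin, DepTime entries. No row becomes fully distinguished — the join is lossy.
Dependency preservation: Dest, FlightNo → Aircraft is not contained in any single fragment, but the restricted closure of its left-hand side across the fragments still reaches the right-hand side; the remaining FDs each lie inside some fragment. All dependencies are preserved.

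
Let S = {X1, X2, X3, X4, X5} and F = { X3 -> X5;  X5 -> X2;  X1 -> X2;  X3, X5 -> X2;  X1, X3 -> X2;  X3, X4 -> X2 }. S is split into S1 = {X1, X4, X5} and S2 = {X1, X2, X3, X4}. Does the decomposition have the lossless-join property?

Common attributes: S1 ∩ S2 = {X1, X4}.
Closure of {X1, X4}: X1 → X2 applies, adding X2. So (X1, X4)⁺ = {X1, X2, X4}.
The closure contains neither all of S1 = {X1, X4, X5} nor all of S2 = {X1, X2, X3, X4}, so the common attributes are not a superkey of either fragment. The join is lossy.

No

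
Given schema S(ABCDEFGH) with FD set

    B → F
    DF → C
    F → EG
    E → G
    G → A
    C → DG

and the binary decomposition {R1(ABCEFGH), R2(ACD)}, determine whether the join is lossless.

Common attributes: R1 ∩ R2 = {AC}.
Closure of {AC}: C → DG applies, adding DG. So (AC)⁺ = {ACDG}.
This closure contains every attribute of R2, so R1 ∩ R2 → R2. The join is lossless.

Yes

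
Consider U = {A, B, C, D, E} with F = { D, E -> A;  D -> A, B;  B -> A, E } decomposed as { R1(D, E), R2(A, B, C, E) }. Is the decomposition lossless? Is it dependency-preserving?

lossy and not dependency-preserving

Lossless test: (E)⁺ = {E}, which is a superkey of neither fragment — lossy.
Dependency preservation: the restricted closure of {D, E} across the fragments never reaches {A}, so D, E → A cannot be enforced without a join — not preserved.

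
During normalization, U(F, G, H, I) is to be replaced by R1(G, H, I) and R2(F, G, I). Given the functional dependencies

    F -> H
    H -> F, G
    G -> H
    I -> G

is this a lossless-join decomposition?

Common attributes: R1 ∩ R2 = {G, I}.
Closure of {G, I}: G → H applies, adding H; H → F, G applies, adding F. So (G, I)⁺ = {F, G, H, I}.
This closure contains every attribute of R1, so R1 ∩ R2 → R1. The join is lossless.

Yes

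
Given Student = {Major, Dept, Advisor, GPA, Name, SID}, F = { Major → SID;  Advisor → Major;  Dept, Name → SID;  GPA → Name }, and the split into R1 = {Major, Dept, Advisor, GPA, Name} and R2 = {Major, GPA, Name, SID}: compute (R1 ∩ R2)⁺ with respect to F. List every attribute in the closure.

R1 ∩ R2 = {Major, GPA, Name}.
Major → SID applies, adding SID
Closure: {Major, GPA, Name, SID}.

Major, GPA, Name, SID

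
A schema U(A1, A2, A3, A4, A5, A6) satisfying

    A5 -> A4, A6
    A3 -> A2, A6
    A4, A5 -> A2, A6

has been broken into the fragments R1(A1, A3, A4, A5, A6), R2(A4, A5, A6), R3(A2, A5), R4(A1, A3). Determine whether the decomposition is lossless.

Yes

Chase test. Columns are A1, A2, A3, A4, A5, A6; row i has aⱼ where attribute j ∈ Ri, else bᵢⱼ.
Initial tableau (one row per fragment):
  row 1: a1 b12 a3 a4 a5 a6
  row 2: b21 b22 b23 a4 a5 a6
  row 3: b31 a2 b33 b34 a5 b36
  row 4: a1 b42 a3 b44 b45 b46
Rows 1 and 3 agree on A5; apply A5→A4, A6 and equate their A4, A6 entries.
Rows 1 and 4 agree on A3; apply A3→A2, A6 and equate their A2, A6 entries.
Rows 1 and 2 agree on A4, A5; apply A4, A5→A2, A6 and equate their A2, A6 entries.
Rows 1 and 3 agree on A4, A5; apply A4, A5→A2, A6 and equate their A2, A6 entries.
Row 1 is now all distinguished symbols — the join is lossless.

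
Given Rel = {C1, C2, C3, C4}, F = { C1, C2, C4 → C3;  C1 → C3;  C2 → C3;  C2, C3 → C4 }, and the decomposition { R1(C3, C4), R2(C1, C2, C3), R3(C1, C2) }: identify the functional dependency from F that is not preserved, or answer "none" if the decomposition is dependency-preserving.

Check C2, C3 → C4: no single fragment contains all of {C2, C3, C4}, and the restricted closure of {C2, C3} across the fragments never reaches {C4}.
C1, C2, C4 → C3 is preserved.
C1 → C3 is preserved.
C2 → C3 is preserved.

C2, C3 → C4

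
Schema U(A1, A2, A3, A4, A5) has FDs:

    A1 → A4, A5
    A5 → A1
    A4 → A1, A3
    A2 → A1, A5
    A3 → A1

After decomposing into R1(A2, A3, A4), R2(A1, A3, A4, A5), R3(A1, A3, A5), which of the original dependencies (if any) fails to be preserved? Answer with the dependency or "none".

A1 → A4, A5 lies within R2.
A5 → A1 lies within R2.
A4 → A1, A3 lies within R2.
A2 → A1, A5: restricted closure across fragments reaches A1, A5.
A3 → A1 lies within R2.
Every dependency is enforceable on the fragments, so the decomposition is dependency-preserving.

none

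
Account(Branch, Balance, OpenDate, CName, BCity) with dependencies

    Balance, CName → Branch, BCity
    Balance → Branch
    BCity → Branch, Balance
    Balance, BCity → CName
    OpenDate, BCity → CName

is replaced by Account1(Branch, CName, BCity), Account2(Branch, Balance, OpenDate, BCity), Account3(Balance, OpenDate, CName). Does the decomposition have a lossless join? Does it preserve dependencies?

Lossless test (chase): Rows 2 and 3 agree on Balance; apply Balance→Branch and equate their Branch entries. Rows 1 and 2 agree on BCity; apply BCity→Branch, Balance and equate their Branch, Balance entries. Rows 1 and 2 agree on Balance, BCity; apply Balance, BCity→CName and equate their CName entries. Rows 1 and 3 agree on Balance, CName; apply Balance, CName→Branch, BCity and equate their Branch, BCity entries. Row 2 is now all distinguished symbols — the join is lossless.
Dependency preservation: the restricted closure of {Balance, CName} across the fragments never reaches {Branch, BCity}, so Balance, CName → Branch, BCity cannot be enforced without a join — not preserved.

lossless but not dependency-preserving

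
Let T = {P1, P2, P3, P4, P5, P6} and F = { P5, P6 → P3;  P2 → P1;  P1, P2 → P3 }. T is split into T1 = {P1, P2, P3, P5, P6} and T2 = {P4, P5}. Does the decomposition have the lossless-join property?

No

Common attributes: T1 ∩ T2 = {P5}.
No dependency enlarges {P5}, so (P5)⁺ = {P5}.
The closure contains neither all of T1 = {P1, P2, P3, P5, P6} nor all of T2 = {P4, P5}, so the common attributes are not a superkey of either fragment. The join is lossy.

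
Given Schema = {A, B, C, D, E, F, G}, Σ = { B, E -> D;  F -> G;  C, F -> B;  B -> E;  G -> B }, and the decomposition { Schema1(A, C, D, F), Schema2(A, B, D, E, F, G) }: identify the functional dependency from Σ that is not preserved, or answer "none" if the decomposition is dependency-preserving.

none

B, E → D lies within Schema2.
F → G lies within Schema2.
C, F → B: restricted closure across fragments reaches B.
B → E lies within Schema2.
G → B lies within Schema2.
Every dependency is enforceable on the fragments, so the decomposition is dependency-preserving.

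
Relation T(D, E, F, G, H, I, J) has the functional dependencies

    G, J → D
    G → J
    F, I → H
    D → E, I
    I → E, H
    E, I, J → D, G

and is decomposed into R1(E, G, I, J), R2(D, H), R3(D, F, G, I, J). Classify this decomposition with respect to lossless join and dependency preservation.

lossless but not dependency-preserving

Lossless test (chase): Rows 1 and 3 agree on G, J; apply G, J→D and equate their D entries. Rows 1 and 2 agree on D; apply D→E, I and equate their E, I entries. Rows 1 and 3 agree on D; apply D→E, I and equate their E, I entries. Rows 1 and 2 agree on I; apply I→E, H and equate their E, H entries. Rows 1 and 3 agree on I; apply I→E, H and equate their E, H entries. Row 3 is now all distinguished symbols — the join is lossless.
Dependency preservation: the restricted closure of {F, I} across the fragments never reaches {H}, so F, I → H cannot be enforced without a join — not preserved.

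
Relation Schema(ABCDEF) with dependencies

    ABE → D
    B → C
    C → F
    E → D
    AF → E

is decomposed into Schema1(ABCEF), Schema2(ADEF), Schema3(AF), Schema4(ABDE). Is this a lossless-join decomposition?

Chase test. Columns are ABCDEF; row i has aⱼ where attribute j ∈ Schemai, else bᵢⱼ.
Initial tableau (one row per fragment):
  row 1: a1 a2 a3 b14 a5 a6
  row 2: a1 b22 b23 a4 a5 a6
  row 3: a1 b32 b33 b34 b35 a6
  row 4: a1 a2 b43 a4 a5 b46
Rows 1 and 4 agree on ABE; apply ABE→D and equate their D entries.
Rows 1 and 4 agree on B; apply B→C and equate their C entries.
Rows 1 and 4 agree on C; apply C→F and equate their F entries.
Rows 1 and 3 agree on AF; apply AF→E and equate their E entries.
Rows 1 and 3 agree on E; apply E→D and equate their D entries.
Row 1 is now all distinguished symbols — the join is lossless.

Yes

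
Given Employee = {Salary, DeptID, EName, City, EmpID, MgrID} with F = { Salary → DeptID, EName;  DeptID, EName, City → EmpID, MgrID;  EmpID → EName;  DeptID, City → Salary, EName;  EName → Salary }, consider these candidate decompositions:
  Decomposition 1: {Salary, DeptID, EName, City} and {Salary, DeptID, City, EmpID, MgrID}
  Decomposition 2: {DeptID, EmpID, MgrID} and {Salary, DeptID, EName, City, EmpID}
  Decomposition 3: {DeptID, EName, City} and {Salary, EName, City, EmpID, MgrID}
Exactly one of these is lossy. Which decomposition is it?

Decomposition 1: common = {Salary, DeptID, City}, closure = {Salary, DeptID, EName, City, EmpID, MgrID} → lossless.
Decomposition 2: common = {DeptID, EmpID}, closure = {Salary, DeptID, EName, EmpID} → lossy.
Decomposition 3: common = {EName, City}, closure = {Salary, DeptID, EName, City, EmpID, MgrID} → lossless.

Decomposition 2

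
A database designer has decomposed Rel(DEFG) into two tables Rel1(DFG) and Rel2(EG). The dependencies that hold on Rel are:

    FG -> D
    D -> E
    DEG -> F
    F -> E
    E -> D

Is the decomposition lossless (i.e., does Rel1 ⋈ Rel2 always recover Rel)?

No

Common attributes: Rel1 ∩ Rel2 = {G}.
No dependency enlarges {G}, so (G)⁺ = {G}.
The closure contains neither all of Rel1 = {DFG} nor all of Rel2 = {EG}, so the common attributes are not a superkey of either fragment. The join is lossy.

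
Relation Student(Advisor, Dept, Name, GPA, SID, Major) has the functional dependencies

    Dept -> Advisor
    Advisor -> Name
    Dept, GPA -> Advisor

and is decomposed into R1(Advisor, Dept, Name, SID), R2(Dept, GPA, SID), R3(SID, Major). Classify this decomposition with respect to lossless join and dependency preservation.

Lossless test (chase): Rows 1 and 2 agree on Dept; apply Dept→Advisor and equate their Advisor entries. Rows 1 and 2 agree on Advisor; apply Advisor→Name and equate their Name entries. No row becomes fully distinguished — the join is lossy.
Dependency preservation: Dept, GPA → Advisor is not contained in any single fragment, but the restricted closure of its left-hand side across the fragments still reaches the right-hand side; the remaining FDs each lie inside some fragment. All dependencies are preserved.

lossy but dependency-preserving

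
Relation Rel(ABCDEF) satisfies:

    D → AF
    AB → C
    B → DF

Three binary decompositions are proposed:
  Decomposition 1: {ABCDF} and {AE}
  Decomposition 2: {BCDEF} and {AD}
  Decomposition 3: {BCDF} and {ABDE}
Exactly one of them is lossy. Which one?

Decomposition 1: common = {A}, closure = {A} → lossy.
Decomposition 2: common = {D}, closure = {ADF} → lossless.
Decomposition 3: common = {BD}, closure = {ABCDF} → lossless.

Decomposition 1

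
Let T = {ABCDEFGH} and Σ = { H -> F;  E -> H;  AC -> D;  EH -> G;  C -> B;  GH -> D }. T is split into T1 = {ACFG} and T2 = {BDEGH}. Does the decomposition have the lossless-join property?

No

Common attributes: T1 ∩ T2 = {G}.
No dependency enlarges {G}, so (G)⁺ = {G}.
The closure contains neither all of T1 = {ACFG} nor all of T2 = {BDEGH}, so the common attributes are not a superkey of either fragment. The join is lossy.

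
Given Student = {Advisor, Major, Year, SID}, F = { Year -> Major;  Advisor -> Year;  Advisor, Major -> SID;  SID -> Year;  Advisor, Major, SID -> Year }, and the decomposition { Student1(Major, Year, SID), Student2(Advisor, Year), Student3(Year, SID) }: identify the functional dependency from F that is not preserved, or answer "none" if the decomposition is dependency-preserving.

Advisor, Major -> SID

Check Advisor, Major → SID: no single fragment contains all of {Advisor, Major, SID}, and the restricted closure of {Advisor, Major} across the fragments never reaches {SID}.
Year → Major is preserved.
Advisor → Year is preserved.
SID → Year is preserved.
Advisor, Major, SID → Year is preserved.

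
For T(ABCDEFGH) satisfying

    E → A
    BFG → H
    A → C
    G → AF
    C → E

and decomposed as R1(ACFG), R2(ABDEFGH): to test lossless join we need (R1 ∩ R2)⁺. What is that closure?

ACEFG

R1 ∩ R2 = {AFG}.
A → C applies, adding C
C → E applies, adding E
Closure: {ACEFG}.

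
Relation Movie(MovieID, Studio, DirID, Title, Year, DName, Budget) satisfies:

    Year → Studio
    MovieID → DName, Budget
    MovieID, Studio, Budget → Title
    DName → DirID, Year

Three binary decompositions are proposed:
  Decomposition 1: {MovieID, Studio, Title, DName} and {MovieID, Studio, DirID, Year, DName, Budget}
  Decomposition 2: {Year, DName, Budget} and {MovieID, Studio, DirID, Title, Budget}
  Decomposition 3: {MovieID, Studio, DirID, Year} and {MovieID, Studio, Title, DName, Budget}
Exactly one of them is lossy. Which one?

Decomposition 2

Decomposition 1: common = {MovieID, Studio, DName}, closure = {MovieID, Studio, DirID, Title, Year, DName, Budget} → lossless.
Decomposition 2: common = {Budget}, closure = {Budget} → lossy.
Decomposition 3: common = {MovieID, Studio}, closure = {MovieID, Studio, DirID, Title, Year, DName, Budget} → lossless.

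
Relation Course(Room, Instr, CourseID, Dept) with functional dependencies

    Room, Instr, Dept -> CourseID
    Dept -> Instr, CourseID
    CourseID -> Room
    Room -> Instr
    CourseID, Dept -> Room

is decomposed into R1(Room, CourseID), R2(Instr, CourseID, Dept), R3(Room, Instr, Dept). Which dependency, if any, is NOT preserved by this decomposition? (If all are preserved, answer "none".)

none

Room, Instr, Dept → CourseID: restricted closure across fragments reaches CourseID.
Dept → Instr, CourseID lies within R2.
CourseID → Room lies within R1.
Room → Instr lies within R3.
CourseID, Dept → Room: restricted closure across fragments reaches Room.
Every dependency is enforceable on the fragments, so the decomposition is dependency-preserving.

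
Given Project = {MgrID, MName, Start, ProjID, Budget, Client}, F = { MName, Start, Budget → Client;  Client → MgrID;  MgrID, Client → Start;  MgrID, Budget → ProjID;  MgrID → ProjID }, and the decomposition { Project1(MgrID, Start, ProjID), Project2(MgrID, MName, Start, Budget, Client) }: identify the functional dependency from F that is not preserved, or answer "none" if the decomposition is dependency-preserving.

none

MName, Start, Budget → Client lies within Project2.
Client → MgrID lies within Project2.
MgrID, Client → Start lies within Project2.
MgrID, Budget → ProjID: restricted closure across fragments reaches ProjID.
MgrID → ProjID lies within Project1.
Every dependency is enforceable on the fragments, so the decomposition is dependency-preserving.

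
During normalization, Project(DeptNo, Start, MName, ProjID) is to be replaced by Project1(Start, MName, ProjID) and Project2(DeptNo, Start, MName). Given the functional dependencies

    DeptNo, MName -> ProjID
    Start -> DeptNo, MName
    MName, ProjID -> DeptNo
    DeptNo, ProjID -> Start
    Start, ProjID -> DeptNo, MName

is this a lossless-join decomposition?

Common attributes: Project1 ∩ Project2 = {Start, MName}.
Closure of {Start, MName}: Start → DeptNo, MName applies, adding DeptNo; DeptNo, MName → ProjID applies, adding ProjID. So (Start, MName)⁺ = {DeptNo, Start, MName, ProjID}.
This closure contains every attribute of Project1, so Project1 ∩ Project2 → Project1. The join is lossless.

Yes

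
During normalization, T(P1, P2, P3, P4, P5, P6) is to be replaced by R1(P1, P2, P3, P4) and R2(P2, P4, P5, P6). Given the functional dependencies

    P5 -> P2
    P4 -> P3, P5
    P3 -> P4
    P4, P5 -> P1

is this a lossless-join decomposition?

Yes

Common attributes: R1 ∩ R2 = {P2, P4}.
Closure of {P2, P4}: P4 → P3, P5 applies, adding P3, P5; P4, P5 → P1 applies, adding P1. So (P2, P4)⁺ = {P1, P2, P3, P4, P5}.
This closure contains every attribute of R1, so R1 ∩ R2 → R1. The join is lossless.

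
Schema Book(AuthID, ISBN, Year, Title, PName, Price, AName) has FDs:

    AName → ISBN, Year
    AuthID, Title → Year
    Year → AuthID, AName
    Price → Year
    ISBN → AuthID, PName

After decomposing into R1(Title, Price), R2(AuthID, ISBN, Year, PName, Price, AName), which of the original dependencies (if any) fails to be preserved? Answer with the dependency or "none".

Check AuthID, Title → Year: no single fragment contains all of {AuthID, Year, Title}, and the restricted closure of {AuthID, Title} across the fragments never reaches {Year}.
AName → ISBN, Year is preserved.
Year → AuthID, AName is preserved.
Price → Year is preserved.
ISBN → AuthID, PName is preserved.

AuthID, Title → Year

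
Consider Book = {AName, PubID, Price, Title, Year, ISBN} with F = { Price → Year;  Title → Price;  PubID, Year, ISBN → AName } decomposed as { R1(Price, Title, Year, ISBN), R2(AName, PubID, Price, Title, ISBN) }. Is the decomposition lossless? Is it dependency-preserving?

lossless but not dependency-preserving

Lossless test: (Price, Title, ISBN)⁺ = {Price, Title, Year, ISBN}, which contains all of one fragment — lossless.
Dependency preservation: the restricted closure of {PubID, Year, ISBN} across the fragments never reaches {AName}, so PubID, Year, ISBN → AName cannot be enforced without a join — not preserved.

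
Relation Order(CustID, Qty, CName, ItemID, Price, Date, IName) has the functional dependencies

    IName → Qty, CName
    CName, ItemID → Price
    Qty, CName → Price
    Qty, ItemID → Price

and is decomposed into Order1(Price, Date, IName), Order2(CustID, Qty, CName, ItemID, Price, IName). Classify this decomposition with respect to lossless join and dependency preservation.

lossy but dependency-preserving

Lossless test: (Price, IName)⁺ = {Qty, CName, Price, IName}, which is a superkey of neither fragment — lossy.
Dependency preservation: every FD's attributes lie within a single fragment, so each can be enforced locally — preserved.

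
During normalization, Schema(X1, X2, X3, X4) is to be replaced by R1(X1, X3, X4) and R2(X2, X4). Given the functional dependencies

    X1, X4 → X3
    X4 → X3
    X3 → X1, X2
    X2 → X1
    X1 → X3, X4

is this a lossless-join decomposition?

Yes

Common attributes: R1 ∩ R2 = {X4}.
Closure of {X4}: X4 → X3 applies, adding X3; X3 → X1, X2 applies, adding X1, X2. So (X4)⁺ = {X1, X2, X3, X4}.
This closure contains every attribute of R1, so R1 ∩ R2 → R1. The join is lossless.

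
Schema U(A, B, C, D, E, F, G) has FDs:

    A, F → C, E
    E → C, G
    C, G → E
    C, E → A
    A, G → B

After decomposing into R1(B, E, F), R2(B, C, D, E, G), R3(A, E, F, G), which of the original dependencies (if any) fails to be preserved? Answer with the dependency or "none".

A, G → B

Check A, G → B: no single fragment contains all of {A, B, G}, and the restricted closure of {A, G} across the fragments never reaches {B}.
A, F → C, E is preserved.
E → C, G is preserved.
C, G → E is preserved.
C, E → A is preserved.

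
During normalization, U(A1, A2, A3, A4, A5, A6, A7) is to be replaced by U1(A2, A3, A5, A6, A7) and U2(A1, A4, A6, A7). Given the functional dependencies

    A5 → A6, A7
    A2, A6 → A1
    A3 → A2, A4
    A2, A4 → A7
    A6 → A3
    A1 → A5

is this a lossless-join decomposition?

Common attributes: U1 ∩ U2 = {A6, A7}.
Closure of {A6, A7}: A6 → A3 applies, adding A3; A3 → A2, A4 applies, adding A2, A4; A2, A6 → A1 applies, adding A1; A1 → A5 applies, adding A5. So (A6, A7)⁺ = {A1, A2, A3, A4, A5, A6, A7}.
This closure contains every attribute of U1, so U1 ∩ U2 → U1. The join is lossless.

Yes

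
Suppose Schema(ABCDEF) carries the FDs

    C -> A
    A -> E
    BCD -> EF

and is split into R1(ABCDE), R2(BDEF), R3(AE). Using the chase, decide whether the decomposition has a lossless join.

Chase test. Columns are ABCDEF; row i has aⱼ where attribute j ∈ Ri, else bᵢⱼ.
Initial tableau (one row per fragment):
  row 1: a1 a2 a3 a4 a5 b16
  row 2: b21 a2 b23 a4 a5 a6
  row 3: a1 b32 b33 b34 a5 b36
No row becomes fully distinguished — the join is lossy.

No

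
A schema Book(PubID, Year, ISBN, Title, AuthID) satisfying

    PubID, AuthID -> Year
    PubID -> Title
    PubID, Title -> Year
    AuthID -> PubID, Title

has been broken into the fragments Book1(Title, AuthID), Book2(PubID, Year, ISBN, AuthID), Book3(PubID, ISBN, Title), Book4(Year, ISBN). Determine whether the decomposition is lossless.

Chase test. Columns are PubID, Year, ISBN, Title, AuthID; row i has aⱼ where attribute j ∈ Booki, else bᵢⱼ.
Initial tableau (one row per fragment):
  row 1: b11 b12 b13 a4 a5
  row 2: a1 a2 a3 b24 a5
  row 3: a1 b32 a3 a4 b35
  row 4: b41 a2 a3 b44 b45
Rows 2 and 3 agree on PubID; apply PubID→Title and equate their Title entries.
Rows 2 and 3 agree on PubID, Title; apply PubID, Title→Year and equate their Year entries.
Rows 1 and 2 agree on AuthID; apply AuthID→PubID, Title and equate their PubID, Title entries.
Rows 1 and 2 agree on PubID, AuthID; apply PubID, AuthID→Year and equate their Year entries.
Row 2 is now all distinguished symbols — the join is lossless.

Yes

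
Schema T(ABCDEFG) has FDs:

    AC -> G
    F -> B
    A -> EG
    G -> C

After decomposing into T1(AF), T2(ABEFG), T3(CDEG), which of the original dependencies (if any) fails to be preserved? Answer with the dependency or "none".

AC → G: restricted closure across fragments reaches G.
F → B lies within T2.
A → EG lies within T2.
G → C lies within T3.
Every dependency is enforceable on the fragments, so the decomposition is dependency-preserving.

none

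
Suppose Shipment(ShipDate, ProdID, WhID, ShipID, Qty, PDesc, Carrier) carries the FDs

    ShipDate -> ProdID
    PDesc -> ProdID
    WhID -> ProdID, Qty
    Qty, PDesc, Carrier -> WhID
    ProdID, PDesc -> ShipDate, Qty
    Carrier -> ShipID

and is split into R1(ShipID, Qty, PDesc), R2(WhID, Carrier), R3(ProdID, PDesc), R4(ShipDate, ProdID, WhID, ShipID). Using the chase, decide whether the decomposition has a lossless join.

Chase test. Columns are ShipDate, ProdID, WhID, ShipID, Qty, PDesc, Carrier; row i has aⱼ where attribute j ∈ Ri, else bᵢⱼ.
Initial tableau (one row per fragment):
  row 1: b11 b12 b13 a4 a5 a6 b17
  row 2: b21 b22 a3 b24 b25 b26 a7
  row 3: b31 a2 b33 b34 b35 a6 b37
  row 4: a1 a2 a3 a4 b45 b46 b47
Rows 1 and 3 agree on PDesc; apply PDesc→ProdID and equate their ProdID entries.
Rows 2 and 4 agree on WhID; apply WhID→ProdID, Qty and equate their ProdID, Qty entries.
Rows 1 and 3 agree on ProdID, PDesc; apply ProdID, PDesc→ShipDate, Qty and equate their ShipDate, Qty entries.
No row becomes fully distinguished — the join is lossy.

No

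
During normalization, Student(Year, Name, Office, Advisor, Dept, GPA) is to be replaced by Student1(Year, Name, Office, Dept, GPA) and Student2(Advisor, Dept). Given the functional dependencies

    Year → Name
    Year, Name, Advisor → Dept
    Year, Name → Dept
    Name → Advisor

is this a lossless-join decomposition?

Common attributes: Student1 ∩ Student2 = {Dept}.
No dependency enlarges {Dept}, so (Dept)⁺ = {Dept}.
The closure contains neither all of Student1 = {Year, Name, Office, Dept, GPA} nor all of Student2 = {Advisor, Dept}, so the common attributes are not a superkey of either fragment. The join is lossy.

No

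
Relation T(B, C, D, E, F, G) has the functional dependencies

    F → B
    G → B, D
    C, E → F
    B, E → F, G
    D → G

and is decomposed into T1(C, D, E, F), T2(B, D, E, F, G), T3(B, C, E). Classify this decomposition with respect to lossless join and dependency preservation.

lossless and dependency-preserving

Lossless test (chase): Rows 1 and 2 agree on F; apply F→B and equate their B entries. Rows 1 and 3 agree on C, E; apply C, E→F and equate their F entries. Rows 1 and 2 agree on B, E; apply B, E→F, G and equate their F, G entries. Rows 1 and 3 agree on B, E; apply B, E→F, G and equate their F, G entries. Rows 1 and 3 agree on G; apply G→B, D and equate their B, D entries. Row 1 is now all distinguished symbols — the join is lossless.
Dependency preservation: every FD's attributes lie within a single fragment, so each can be enforced locally — preserved.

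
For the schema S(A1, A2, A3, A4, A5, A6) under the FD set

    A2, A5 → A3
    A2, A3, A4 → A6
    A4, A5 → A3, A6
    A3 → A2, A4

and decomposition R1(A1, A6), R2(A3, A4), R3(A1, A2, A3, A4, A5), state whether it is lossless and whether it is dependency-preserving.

Lossless test (chase): Rows 2 and 3 agree on A3; apply A3→A2, A4 and equate their A2, A4 entries. Rows 2 and 3 agree on A2, A3, A4; apply A2, A3, A4→A6 and equate their A6 entries. No row becomes fully distinguished — the join is lossy.
Dependency preservation: the restricted closure of {A2, A3, A4} across the fragments never reaches {A6}, so A2, A3, A4 → A6 cannot be enforced without a join — not preserved.

lossy and not dependency-preserving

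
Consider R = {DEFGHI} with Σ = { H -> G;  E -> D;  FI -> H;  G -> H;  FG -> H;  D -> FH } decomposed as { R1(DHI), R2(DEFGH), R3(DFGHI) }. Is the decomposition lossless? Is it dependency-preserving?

lossy but dependency-preserving

Lossless test (chase): Rows 1 and 2 agree on H; apply H→G and equate their G entries. Rows 1 and 2 agree on D; apply D→FH and equate their FH entries. No row becomes fully distinguished — the join is lossy.
Dependency preservation: every FD's attributes lie within a single fragment, so each can be enforced locally — preserved.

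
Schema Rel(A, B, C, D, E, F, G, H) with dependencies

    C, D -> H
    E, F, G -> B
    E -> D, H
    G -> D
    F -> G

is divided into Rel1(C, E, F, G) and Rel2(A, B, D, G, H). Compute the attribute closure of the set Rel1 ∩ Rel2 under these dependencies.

Rel1 ∩ Rel2 = {G}.
G → D applies, adding D
Closure: {D, G}.

D, G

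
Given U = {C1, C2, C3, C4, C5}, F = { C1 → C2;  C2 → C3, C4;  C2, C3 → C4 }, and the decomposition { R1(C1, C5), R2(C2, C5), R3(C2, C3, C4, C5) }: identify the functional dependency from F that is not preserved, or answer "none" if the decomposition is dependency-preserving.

Check C1 → C2: no single fragment contains all of {C1, C2}, and the restricted closure of {C1} across the fragments never reaches {C2}.
C2 → C3, C4 is preserved.
C2, C3 → C4 is preserved.

C1 → C2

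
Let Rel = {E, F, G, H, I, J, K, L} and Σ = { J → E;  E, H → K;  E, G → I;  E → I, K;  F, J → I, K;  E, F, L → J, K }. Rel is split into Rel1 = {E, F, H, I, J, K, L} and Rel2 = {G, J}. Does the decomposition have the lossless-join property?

Common attributes: Rel1 ∩ Rel2 = {J}.
Closure of {J}: J → E applies, adding E; E → I, K applies, adding I, K. So (J)⁺ = {E, I, J, K}.
The closure contains neither all of Rel1 = {E, F, H, I, J, K, L} nor all of Rel2 = {G, J}, so the common attributes are not a superkey of either fragment. The join is lossy.

No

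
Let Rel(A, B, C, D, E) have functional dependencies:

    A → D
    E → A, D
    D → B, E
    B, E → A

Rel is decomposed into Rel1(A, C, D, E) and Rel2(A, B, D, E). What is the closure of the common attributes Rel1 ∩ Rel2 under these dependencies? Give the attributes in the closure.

Rel1 ∩ Rel2 = {A, D, E}.
D → B, E applies, adding B
Closure: {A, B, D, E}.

A, B, D, E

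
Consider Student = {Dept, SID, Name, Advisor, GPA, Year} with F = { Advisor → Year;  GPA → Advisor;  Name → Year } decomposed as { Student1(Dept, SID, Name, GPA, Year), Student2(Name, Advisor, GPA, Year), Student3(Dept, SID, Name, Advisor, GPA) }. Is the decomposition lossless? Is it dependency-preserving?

lossless and dependency-preserving

Lossless test (chase): Rows 2 and 3 agree on Advisor; apply Advisor→Year and equate their Year entries. Rows 1 and 2 agree on GPA; apply GPA→Advisor and equate their Advisor entries. Row 1 is now all distinguished symbols — the join is lossless.
Dependency preservation: every FD's attributes lie within a single fragment, so each can be enforced locally — preserved.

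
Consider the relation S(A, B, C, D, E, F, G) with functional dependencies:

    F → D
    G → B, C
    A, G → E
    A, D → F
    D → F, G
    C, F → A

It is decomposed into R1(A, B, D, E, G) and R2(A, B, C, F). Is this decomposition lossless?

No

Common attributes: R1 ∩ R2 = {A, B}.
No dependency enlarges {A, B}, so (A, B)⁺ = {A, B}.
The closure contains neither all of R1 = {A, B, D, E, G} nor all of R2 = {A, B, C, F}, so the common attributes are not a superkey of either fragment. The join is lossy.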